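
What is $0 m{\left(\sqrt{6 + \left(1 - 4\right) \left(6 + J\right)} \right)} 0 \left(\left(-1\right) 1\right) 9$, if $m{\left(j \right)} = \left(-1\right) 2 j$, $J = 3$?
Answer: $0$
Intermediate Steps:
$m{\left(j \right)} = - 2 j$
$0 m{\left(\sqrt{6 + \left(1 - 4\right) \left(6 + J\right)} \right)} 0 \left(\left(-1\right) 1\right) 9 = 0 - 2 \sqrt{6 + \left(1 - 4\right) \left(6 + 3\right)} 0 \left(\left(-1\right) 1\right) 9 = 0 - 2 \sqrt{6 - 27} \cdot 0 \left(-1\right) 9 = 0 - 2 \sqrt{-21} \cdot 0 \left(-1\right) 9 = 0 - 2 i \sqrt{21} \cdot 0 \left(-1\right) 9 = 0 \cdot 0 \left(-1\right) 9 = 0 \cdot 0 \cdot 9 = 0 \cdot 9 = 0$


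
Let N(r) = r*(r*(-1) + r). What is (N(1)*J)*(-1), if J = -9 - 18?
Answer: 0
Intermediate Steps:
N(r) = 0 (N(r) = r*(-r + r) = r*0 = 0)
J = -27
(N(1)*J)*(-1) = (0*(-27))*(-1) = 0*(-1) = 0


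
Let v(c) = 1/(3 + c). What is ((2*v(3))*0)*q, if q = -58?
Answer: 0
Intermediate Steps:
((2*v(3))*0)*q = ((2/(3 + 3))*0)*(-58) = ((2/6)*0)*(-58) = ((2*(⅙))*0)*(-58) = ((⅓)*0)*(-58) = 0*(-58) = 0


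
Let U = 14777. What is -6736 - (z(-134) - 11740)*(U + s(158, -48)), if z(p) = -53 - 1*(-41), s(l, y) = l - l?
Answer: 173652568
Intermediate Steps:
s(l, y) = 0
z(p) = -12 (z(p) = -53 + 41 = -12)
-6736 - (z(-134) - 11740)*(U + s(158, -48)) = -6736 - (-12 - 11740)*(14777 + 0) = -6736 - (-11752)*14777 = -6736 - 1*(-173659304) = -6736 + 173659304 = 173652568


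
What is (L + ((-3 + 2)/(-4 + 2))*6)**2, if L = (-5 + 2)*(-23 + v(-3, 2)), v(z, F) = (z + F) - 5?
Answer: 8100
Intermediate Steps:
v(z, F) = -5 + F + z (v(z, F) = (F + z) - 5 = -5 + F + z)
L = 87 (L = (-5 + 2)*(-23 + (-5 + 2 - 3)) = -3*(-23 - 6) = -3*(-29) = 87)
(L + ((-3 + 2)/(-4 + 2))*6)**2 = (87 + ((-3 + 2)/(-4 + 2))*6)**2 = (87 - 1/(-2)*6)**2 = (87 - 1*(-1/2)*6)**2 = (87 + (1/2)*6)**2 = (87 + 3)**2 = 90**2 = 8100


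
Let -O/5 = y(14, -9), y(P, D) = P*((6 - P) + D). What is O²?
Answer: 1416100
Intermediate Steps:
y(P, D) = P*(6 + D - P)
O = 1190 (O = -70*(6 - 9 - 1*14) = -70*(6 - 9 - 14) = -70*(-17) = -5*(-238) = 1190)
O² = 1190² = 1416100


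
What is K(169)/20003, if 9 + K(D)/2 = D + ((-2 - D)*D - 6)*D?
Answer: -9769570/20003 ≈ -488.41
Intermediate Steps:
K(D) = -18 + 2*D + 2*D*(-6 + D*(-2 - D)) (K(D) = -18 + 2*(D + ((-2 - D)*D - 6)*D) = -18 + 2*(D + (D*(-2 - D) - 6)*D) = -18 + 2*(D + (-6 + D*(-2 - D))*D) = -18 + 2*(D + D*(-6 + D*(-2 - D))) = -18 + (2*D + 2*D*(-6 + D*(-2 - D))) = -18 + 2*D + 2*D*(-6 + D*(-2 - D)))
K(169)/20003 = (-18 - 10*169 - 4*169² - 2*169³)/20003 = (-18 - 1690 - 4*28561 - 2*4826809)*(1/20003) = (-18 - 1690 - 114244 - 9653618)*(1/20003) = -9769570*1/20003 = -9769570/20003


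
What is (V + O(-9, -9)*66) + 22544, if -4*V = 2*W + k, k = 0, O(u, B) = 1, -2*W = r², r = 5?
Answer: 90465/4 ≈ 22616.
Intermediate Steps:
W = -25/2 (W = -½*5² = -½*25 = -25/2 ≈ -12.500)
V = 25/4 (V = -(2*(-25/2) + 0)/4 = -(-25 + 0)/4 = -¼*(-25) = 25/4 ≈ 6.2500)
(V + O(-9, -9)*66) + 22544 = (25/4 + 1*66) + 22544 = (25/4 + 66) + 22544 = 289/4 + 22544 = 90465/4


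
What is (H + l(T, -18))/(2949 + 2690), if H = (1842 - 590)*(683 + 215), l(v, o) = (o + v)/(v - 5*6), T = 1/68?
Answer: 2292440767/11497921 ≈ 199.38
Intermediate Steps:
T = 1/68 ≈ 0.014706
l(v, o) = (o + v)/(-30 + v) (l(v, o) = (o + v)/(v - 30) = (o + v)/(-30 + v))
H = 1124296 (H = 1252*898 = 1124296)
(H + l(T, -18))/(2949 + 2690) = (1124296 + (-18 + 1/68)/(-30 + 1/68))/(2949 + 2690) = (1124296 - 1223/68/(-2039/68))/5639 = (1124296 - 68/2039*(-1223/68))*(1/5639) = (1124296 + 1223/2039)*(1/5639) = (2292440767/2039)*(1/5639) = 2292440767/11497921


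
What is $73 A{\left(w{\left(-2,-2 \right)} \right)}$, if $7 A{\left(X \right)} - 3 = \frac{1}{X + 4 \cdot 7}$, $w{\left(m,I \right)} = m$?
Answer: $\frac{5767}{182} \approx 31.687$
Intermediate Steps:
$A{\left(X \right)} = \frac{3}{7} + \frac{1}{7 \left(28 + X\right)}$ ($A{\left(X \right)} = \frac{3}{7} + \frac{1}{7 \left(X + 4 \cdot 7\right)} = \frac{3}{7} + \frac{1}{7 \left(X + 28\right)} = \frac{3}{7} + \frac{1}{7 \left(28 + X\right)}$)
$73 A{\left(w{\left(-2,-2 \right)} \right)} = 73 \frac{85 + 3 \left(-2\right)}{7 \left(28 - 2\right)} = 73 \frac{85 - 6}{7 \cdot 26} = 73 \cdot \frac{1}{7} \cdot \frac{1}{26} \cdot 79 = 73 \cdot \frac{79}{182} = \frac{5767}{182}$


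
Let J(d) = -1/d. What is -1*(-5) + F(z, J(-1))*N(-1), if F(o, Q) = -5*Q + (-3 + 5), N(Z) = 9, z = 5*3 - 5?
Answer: -22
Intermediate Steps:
z = 10 (z = 15 - 5 = 10)
F(o, Q) = 2 - 5*Q (F(o, Q) = -5*Q + 2 = 2 - 5*Q)
-1*(-5) + F(z, J(-1))*N(-1) = -1*(-5) + (2 - (-5)/(-1))*9 = 5 + (2 - (-5)*(-1))*9 = 5 + (2 - 5*1)*9 = 5 + (2 - 5)*9 = 5 - 3*9 = 5 - 27 = -22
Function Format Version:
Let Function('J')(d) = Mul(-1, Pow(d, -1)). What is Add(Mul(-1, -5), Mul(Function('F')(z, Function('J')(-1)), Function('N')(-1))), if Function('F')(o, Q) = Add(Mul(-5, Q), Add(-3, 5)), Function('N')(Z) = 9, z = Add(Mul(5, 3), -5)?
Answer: -22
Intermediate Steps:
z = 10 (z = Add(15, -5) = 10)
Function('F')(o, Q) = Add(2, Mul(-5, Q)) (Function('F')(o, Q) = Add(Mul(-5, Q), 2) = Add(2, Mul(-5, Q)))
Add(Mul(-1, -5), Mul(Function('F')(z, Function('J')(-1)), Function('N')(-1))) = Add(Mul(-1, -5), Mul(Add(2, Mul(-5, Mul(-1, Pow(-1, -1)))), 9)) = Add(5, Mul(Add(2, Mul(-5, Mul(-1, -1))), 9)) = Add(5, Mul(Add(2, Mul(-5, 1)), 9)) = Add(5, Mul(Add(2, -5), 9)) = Add(5, Mul(-3, 9)) = Add(5, -27) = -22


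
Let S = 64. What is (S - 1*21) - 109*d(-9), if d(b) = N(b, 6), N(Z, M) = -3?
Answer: 370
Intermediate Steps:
d(b) = -3
(S - 1*21) - 109*d(-9) = (64 - 1*21) - 109*(-3) = (64 - 21) + 327 = 43 + 327 = 370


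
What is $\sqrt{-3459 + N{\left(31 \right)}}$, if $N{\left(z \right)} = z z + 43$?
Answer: $i \sqrt{2455} \approx 49.548 i$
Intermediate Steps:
$N{\left(z \right)} = 43 + z^{2}$ ($N{\left(z \right)} = z^{2} + 43 = 43 + z^{2}$)
$\sqrt{-3459 + N{\left(31 \right)}} = \sqrt{-3459 + \left(43 + 31^{2}\right)} = \sqrt{-3459 + \left(43 + 961\right)} = \sqrt{-3459 + 1004} = \sqrt{-2455} = i \sqrt{2455}$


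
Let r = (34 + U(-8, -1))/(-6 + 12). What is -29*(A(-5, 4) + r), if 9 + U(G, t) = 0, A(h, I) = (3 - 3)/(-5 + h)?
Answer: -725/6 ≈ -120.83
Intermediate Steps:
A(h, I) = 0 (A(h, I) = 0/(-5 + h) = 0)
U(G, t) = -9 (U(G, t) = -9 + 0 = -9)
r = 25/6 (r = (34 - 9)/(-6 + 12) = 25/6 ≈ 4.1667)
-29*(A(-5, 4) + r) = -29*(0 + 25/6) = -29*25/6 = -725/6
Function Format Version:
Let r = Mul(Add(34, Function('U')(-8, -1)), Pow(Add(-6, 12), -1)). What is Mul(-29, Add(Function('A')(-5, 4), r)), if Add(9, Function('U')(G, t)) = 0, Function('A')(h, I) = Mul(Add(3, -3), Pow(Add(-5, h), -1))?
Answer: Rational(-725, 6) ≈ -120.83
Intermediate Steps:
Function('A')(h, I) = 0 (Function('A')(h, I) = Mul(0, Pow(Add(-5, h), -1)) = 0)
Function('U')(G, t) = -9 (Function('U')(G, t) = Add(-9, 0) = -9)
r = Rational(25, 6) (r = Mul(Add(34, -9), Pow(Add(-6, 12), -1)) = Mul(25, Pow(6, -1)) = Mul(25, Rational(1, 6)) = Rational(25, 6) ≈ 4.1667)
Mul(-29, Add(Function('A')(-5, 4), r)) = Mul(-29, Add(0, Rational(25, 6))) = Mul(-29, Rational(25, 6)) = Rational(-725, 6)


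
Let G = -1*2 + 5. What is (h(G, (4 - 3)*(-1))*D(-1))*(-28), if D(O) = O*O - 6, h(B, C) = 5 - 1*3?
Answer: 280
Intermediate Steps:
G = 3 (G = -2 + 5 = 3)
h(B, C) = 2 (h(B, C) = 5 - 3 = 2)
D(O) = -6 + O² (D(O) = O² - 6 = -6 + O²)
(h(G, (4 - 3)*(-1))*D(-1))*(-28) = (2*(-6 + (-1)²))*(-28) = (2*(-6 + 1))*(-28) = (2*(-5))*(-28) = -10*(-28) = 280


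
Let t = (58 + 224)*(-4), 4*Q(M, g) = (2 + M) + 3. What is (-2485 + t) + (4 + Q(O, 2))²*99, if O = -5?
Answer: -2029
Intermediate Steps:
Q(M, g) = 5/4 + M/4 (Q(M, g) = ((2 + M) + 3)/4 = (5 + M)/4 = 5/4 + M/4)
t = -1128 (t = 282*(-4) = -1128)
(-2485 + t) + (4 + Q(O, 2))²*99 = (-2485 - 1128) + (4 + (5/4 + (¼)*(-5)))²*99 = -3613 + (4 + (5/4 - 5/4))²*99 = -3613 + (4 + 0)²*99 = -3613 + 4²*99 = -3613 + 16*99 = -3613 + 1584 = -2029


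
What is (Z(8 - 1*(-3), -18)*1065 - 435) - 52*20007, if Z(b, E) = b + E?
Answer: -1048254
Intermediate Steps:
Z(b, E) = E + b
(Z(8 - 1*(-3), -18)*1065 - 435) - 52*20007 = ((-18 + (8 - 1*(-3)))*1065 - 435) - 52*20007 = ((-18 + (8 + 3))*1065 - 435) - 1040364 = ((-18 + 11)*1065 - 435) - 1040364 = (-7*1065 - 435) - 1040364 = (-7455 - 435) - 1040364 = -7890 - 1040364 = -1048254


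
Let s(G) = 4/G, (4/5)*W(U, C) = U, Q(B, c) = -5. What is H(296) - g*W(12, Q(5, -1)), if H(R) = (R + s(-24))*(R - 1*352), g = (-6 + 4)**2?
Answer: -49880/3 ≈ -16627.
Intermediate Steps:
W(U, C) = 5*U/4
g = 4 (g = (-2)**2 = 4)
H(R) = (-352 + R)*(-1/6 + R) (H(R) = (R + 4/(-24))*(R - 1*352) = (R + 4*(-1/24))*(R - 352) = (R - 1/6)*(-352 + R) = (-1/6 + R)*(-352 + R) = (-352 + R)*(-1/6 + R))
H(296) - g*W(12, Q(5, -1)) = (176/3 + 296**2 - 2113/6*296) - 4*(5/4)*12 = (176/3 + 87616 - 312724/3) - 4*15 = -49700/3 - 1*60 = -49700/3 - 60 = -49880/3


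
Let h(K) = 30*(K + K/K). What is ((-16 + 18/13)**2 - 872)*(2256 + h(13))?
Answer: -297753168/169 ≈ -1.7619e+6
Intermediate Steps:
h(K) = 30 + 30*K (h(K) = 30*(K + 1) = 30*(1 + K) = 30 + 30*K)
((-16 + 18/13)**2 - 872)*(2256 + h(13)) = ((-16 + 18/13)**2 - 872)*(2256 + (30 + 30*13)) = ((-16 + 18*(1/13))**2 - 872)*(2256 + (30 + 390)) = ((-16 + 18/13)**2 - 872)*(2256 + 420) = ((-190/13)**2 - 872)*2676 = (36100/169 - 872)*2676 = -111268/169*2676 = -297753168/169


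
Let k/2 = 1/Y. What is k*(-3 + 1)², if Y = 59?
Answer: 8/59 ≈ 0.13559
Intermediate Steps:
k = 2/59 ≈ 0.033898
k*(-3 + 1)² = 2*(-3 + 1)²/59 = (2/59)*(-2)² = (2/59)*4 = 8/59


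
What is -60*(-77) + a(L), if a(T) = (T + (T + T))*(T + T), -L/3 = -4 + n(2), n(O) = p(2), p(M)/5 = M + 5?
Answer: 56514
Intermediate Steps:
p(M) = 25 + 5*M (p(M) = 5*(M + 5) = 5*(5 + M) = 25 + 5*M)
n(O) = 35 (n(O) = 25 + 5*2 = 25 + 10 = 35)
L = -93 (L = -3*(-4 + 35) = -3*31 = -93)
a(T) = 6*T² (a(T) = (T + 2*T)*(2*T) = (3*T)*(2*T) = 6*T²)
-60*(-77) + a(L) = -60*(-77) + 6*(-93)² = 4620 + 6*8649 = 4620 + 51894 = 56514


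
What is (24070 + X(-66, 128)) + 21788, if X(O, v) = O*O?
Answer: 50214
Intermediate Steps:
X(O, v) = O²
(24070 + X(-66, 128)) + 21788 = (24070 + (-66)²) + 21788 = (24070 + 4356) + 21788 = 28426 + 21788 = 50214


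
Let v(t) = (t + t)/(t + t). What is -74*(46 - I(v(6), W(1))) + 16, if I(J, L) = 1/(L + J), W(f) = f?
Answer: -3351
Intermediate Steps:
v(t) = 1 (v(t) = (2*t)/((2*t)) = (1/(2*t))*(2*t) = 1)
I(J, L) = 1/(J + L)
-74*(46 - I(v(6), W(1))) + 16 = -74*(46 - 1/(1 + 1)) + 16 = -74*(46 - 1/2) + 16 = -74*91/2 + 16 = -3367 + 16 = -3351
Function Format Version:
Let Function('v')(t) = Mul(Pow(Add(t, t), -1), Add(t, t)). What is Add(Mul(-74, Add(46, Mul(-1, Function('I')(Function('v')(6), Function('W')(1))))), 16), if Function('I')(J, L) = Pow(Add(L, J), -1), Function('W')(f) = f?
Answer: -3351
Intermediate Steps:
Function('v')(t) = 1 (Function('v')(t) = Mul(Pow(Mul(2, t), -1), Mul(2, t)) = Mul(Mul(Rational(1, 2), Pow(t, -1)), Mul(2, t)) = 1)
Function('I')(J, L) = Pow(Add(J, L), -1)
Add(Mul(-74, Add(46, Mul(-1, Function('I')(Function('v')(6), Function('W')(1))))), 16) = Add(Mul(-74, Add(46, Mul(-1, Pow(Add(1, 1), -1)))), 16) = Add(Mul(-74, Add(46, Mul(-1, Pow(2, -1)))), 16) = Add(Mul(-74, Add(46, Mul(-1, Rational(1, 2)))), 16) = Add(Mul(-74, Add(46, Rational(-1, 2))), 16) = Add(Mul(-74, Rational(91, 2)), 16) = Add(-3367, 16) = -3351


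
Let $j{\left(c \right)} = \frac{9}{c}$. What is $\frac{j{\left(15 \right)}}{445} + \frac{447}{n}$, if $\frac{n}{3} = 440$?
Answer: $\frac{66569}{195800} \approx 0.33998$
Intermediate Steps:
$n = 1320$ ($n = 3 \cdot 440 = 1320$)
$\frac{j{\left(15 \right)}}{445} + \frac{447}{n} = \frac{9 \cdot \frac{1}{15}}{445} + \frac{447}{1320} = 9 \cdot \frac{1}{15} \cdot \frac{1}{445} + 447 \cdot \frac{1}{1320} = \frac{3}{5} \cdot \frac{1}{445} + \frac{149}{440} = \frac{3}{2225} + \frac{149}{440} = \frac{66569}{195800}$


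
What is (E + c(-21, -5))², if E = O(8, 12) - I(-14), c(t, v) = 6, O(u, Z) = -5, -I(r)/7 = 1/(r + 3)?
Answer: 16/121 ≈ 0.13223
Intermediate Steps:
I(r) = -7/(3 + r) (I(r) = -7/(r + 3) = -7/(3 + r))
E = -62/11 (E = -5 - (-7)/(3 - 14) = -5 - (-7)/(-11) = -5 - (-7)*(-1)/11 = -5 - 1*7/11 = -5 - 7/11 = -62/11 ≈ -5.6364)
(E + c(-21, -5))² = (-62/11 + 6)² = (4/11)² = 16/121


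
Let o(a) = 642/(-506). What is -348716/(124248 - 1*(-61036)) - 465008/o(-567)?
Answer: 5449499814245/14869041 ≈ 3.6650e+5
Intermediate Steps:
o(a) = -321/253 (o(a) = 642*(-1/506) = -321/253)
-348716/(124248 - 1*(-61036)) - 465008/o(-567) = -348716/(124248 - 1*(-61036)) - 465008/(-321/253) = -348716/(124248 + 61036) - 465008*(-253/321) = -348716/185284 + 117647024/321 = -348716*1/185284 + 117647024/321 = -87179/46321 + 117647024/321 = 5449499814245/14869041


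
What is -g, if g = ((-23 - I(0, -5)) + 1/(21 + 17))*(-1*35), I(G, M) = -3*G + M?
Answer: -23905/38 ≈ -629.08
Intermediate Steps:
I(G, M) = M - 3*G
g = 23905/38 (g = ((-23 - (-5 - 3*0)) + 1/(21 + 17))*(-1*35) = ((-23 - (-5 + 0)) + 1/38)*(-35) = ((-23 - 1*(-5)) + 1/38)*(-35) = ((-23 + 5) + 1/38)*(-35) = (-18 + 1/38)*(-35) = -683/38*(-35) = 23905/38 ≈ 629.08)
-g = -1*23905/38 = -23905/38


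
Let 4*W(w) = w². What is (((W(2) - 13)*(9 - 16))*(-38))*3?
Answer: -9576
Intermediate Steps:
W(w) = w²/4
(((W(2) - 13)*(9 - 16))*(-38))*3 = ((((¼)*2² - 13)*(9 - 16))*(-38))*3 = ((((¼)*4 - 13)*(-7))*(-38))*3 = (((1 - 13)*(-7))*(-38))*3 = (-12*(-7)*(-38))*3 = (84*(-38))*3 = -3192*3 = -9576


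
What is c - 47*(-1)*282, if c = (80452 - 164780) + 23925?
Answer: -47149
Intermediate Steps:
c = -60403 (c = -84328 + 23925 = -60403)
c - 47*(-1)*282 = -60403 - 47*(-1)*282 = -60403 + 47*282 = -60403 + 13254 = -47149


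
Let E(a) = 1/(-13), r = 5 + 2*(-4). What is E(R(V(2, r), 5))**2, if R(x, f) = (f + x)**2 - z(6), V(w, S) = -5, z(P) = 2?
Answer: 1/169 ≈ 0.0059172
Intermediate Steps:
r = -3 (r = 5 - 8 = -3)
R(x, f) = -2 + (f + x)**2 (R(x, f) = (f + x)**2 - 1*2 = (f + x)**2 - 2 = -2 + (f + x)**2)
E(a) = -1/13
E(R(V(2, r), 5))**2 = (-1/13)**2 = 1/169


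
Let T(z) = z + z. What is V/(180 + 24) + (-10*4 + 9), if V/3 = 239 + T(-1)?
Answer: -1871/68 ≈ -27.515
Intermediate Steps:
T(z) = 2*z
V = 711 (V = 3*(239 + 2*(-1)) = 3*(239 - 2) = 3*237 = 711)
V/(180 + 24) + (-10*4 + 9) = 711/(180 + 24) + (-10*4 + 9) = 711/204 + (-40 + 9) = 711*(1/204) - 31 = 237/68 - 31 = -1871/68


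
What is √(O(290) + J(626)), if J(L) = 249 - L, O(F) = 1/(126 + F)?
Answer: I*√4077606/104 ≈ 19.416*I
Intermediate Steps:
√(O(290) + J(626)) = √(1/(126 + 290) + (249 - 1*626)) = √(1/416 + (249 - 626)) = √(1/416 - 377) = √(-156831/416) = I*√4077606/104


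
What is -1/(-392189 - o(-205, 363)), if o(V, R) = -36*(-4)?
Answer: 1/392333 ≈ 2.5489e-6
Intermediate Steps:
o(V, R) = 144
-1/(-392189 - o(-205, 363)) = -1/(-392189 - 1*144) = -1/(-392189 - 144) = -1/(-392333) = -1*(-1/392333) = 1/392333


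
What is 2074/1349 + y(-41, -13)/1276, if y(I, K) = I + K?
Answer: 1286789/860662 ≈ 1.4951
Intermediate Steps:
2074/1349 + y(-41, -13)/1276 = 2074/1349 + (-41 - 13)/1276 = 2074*(1/1349) - 54*1/1276 = 2074/1349 - 27/638 = 1286789/860662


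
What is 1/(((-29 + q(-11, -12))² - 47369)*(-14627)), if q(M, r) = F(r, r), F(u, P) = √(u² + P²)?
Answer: 1445/976886486548 - 87*√2/3907545946192 ≈ 1.4477e-9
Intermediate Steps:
F(u, P) = √(P² + u²)
q(M, r) = √2*√(r²) (q(M, r) = √(r² + r²) = √(2*r²) = √2*√(r²))
1/(((-29 + q(-11, -12))² - 47369)*(-14627)) = 1/((-29 + √2*√((-12)²))² - 47369*(-14627)) = -1/14627/((-29 + √2*√144)² - 47369) = -1/14627/((-29 + √2*12)² - 47369) = -1/14627/((-29 + 12*√2)² - 47369) = -1/14627/(-47369 + (-29 + 12*√2)²) = -1/(14627*(-47369 + (-29 + 12*√2)²))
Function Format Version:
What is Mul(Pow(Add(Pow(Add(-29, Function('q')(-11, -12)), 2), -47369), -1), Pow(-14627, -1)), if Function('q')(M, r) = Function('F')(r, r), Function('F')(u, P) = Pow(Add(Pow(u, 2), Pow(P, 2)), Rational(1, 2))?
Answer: Add(Rational(1445, 976886486548), Mul(Rational(-87, 3907545946192), Pow(2, Rational(1, 2)))) ≈ 1.4477e-9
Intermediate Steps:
Function('F')(u, P) = Pow(Add(Pow(P, 2), Pow(u, 2)), Rational(1, 2))
Function('q')(M, r) = Mul(Pow(2, Rational(1, 2)), Pow(Pow(r, 2), Rational(1, 2))) (Function('q')(M, r) = Pow(Add(Pow(r, 2), Pow(r, 2)), Rational(1, 2)) = Pow(Mul(2, Pow(r, 2)), Rational(1, 2)) = Mul(Pow(2, Rational(1, 2)), Pow(Pow(r, 2), Rational(1, 2))))
Mul(Pow(Add(Pow(Add(-29, Function('q')(-11, -12)), 2), -47369), -1), Pow(-14627, -1)) = Mul(Pow(Add(Pow(Add(-29, Mul(Pow(2, Rational(1, 2)), Pow(Pow(-12, 2), Rational(1, 2)))), 2), -47369), -1), Pow(-14627, -1)) = Mul(Pow(Add(Pow(Add(-29, Mul(Pow(2, Rational(1, 2)), Pow(144, Rational(1, 2)))), 2), -47369), -1), Rational(-1, 14627)) = Mul(Pow(Add(Pow(Add(-29, Mul(Pow(2, Rational(1, 2)), 12)), 2), -47369), -1), Rational(-1, 14627)) = Mul(Pow(Add(Pow(Add(-29, Mul(12, Pow(2, Rational(1, 2)))), 2), -47369), -1), Rational(-1, 14627)) = Mul(Pow(Add(-47369, Pow(Add(-29, Mul(12, Pow(2, Rational(1, 2)))), 2)), -1), Rational(-1, 14627)) = Mul(Rational(-1, 14627), Pow(Add(-47369, Pow(Add(-29, Mul(12, Pow(2, Rational(1, 2)))), 2)), -1))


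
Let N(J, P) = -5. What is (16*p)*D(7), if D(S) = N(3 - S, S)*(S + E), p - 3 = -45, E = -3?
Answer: 13440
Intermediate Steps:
p = -42 (p = 3 - 45 = -42)
D(S) = 15 - 5*S (D(S) = -5*(S - 3) = -5*(-3 + S) = 15 - 5*S)
(16*p)*D(7) = (16*(-42))*(15 - 5*7) = -672*(15 - 35) = -672*(-20) = 13440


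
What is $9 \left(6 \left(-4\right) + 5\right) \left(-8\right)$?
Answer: $1368$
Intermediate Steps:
$9 \left(6 \left(-4\right) + 5\right) \left(-8\right) = 9 \left(-24 + 5\right) \left(-8\right) = 9 \left(-19\right) \left(-8\right) = \left(-171\right) \left(-8\right) = 1368$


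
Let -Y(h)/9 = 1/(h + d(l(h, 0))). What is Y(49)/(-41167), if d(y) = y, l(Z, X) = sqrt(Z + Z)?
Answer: 9/1934849 - 9*sqrt(2)/13543943 ≈ 3.7118e-6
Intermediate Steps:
l(Z, X) = sqrt(2)*sqrt(Z) (l(Z, X) = sqrt(2*Z) = sqrt(2)*sqrt(Z))
Y(h) = -9/(h + sqrt(2)*sqrt(h))
Y(49)/(-41167) = -9/(49 + sqrt(2)*sqrt(49))/(-41167) = -9/(49 + sqrt(2)*7)*(-1/41167) = -9/(49 + 7*sqrt(2))*(-1/41167) = 9/(41167*(49 + 7*sqrt(2)))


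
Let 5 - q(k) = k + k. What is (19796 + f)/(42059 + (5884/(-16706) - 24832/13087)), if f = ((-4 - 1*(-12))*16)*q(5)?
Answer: 2094051759916/4597463565299 ≈ 0.45548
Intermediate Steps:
q(k) = 5 - 2*k (q(k) = 5 - (k + k) = 5 - 2*k)
f = -640 (f = ((-4 - 1*(-12))*16)*(5 - 2*5) = ((-4 + 12)*16)*(5 - 10) = (8*16)*(-5) = 128*(-5) = -640)
(19796 + f)/(42059 + (5884/(-16706) - 24832/13087)) = (19796 - 640)/(42059 + (5884/(-16706) - 24832/13087)) = 19156/(42059 + (5884*(-1/16706) - 24832*1/13087)) = 19156/(42059 + (-2942/8353 - 24832/13087)) = 19156/(42059 - 245923650/109315711) = 19156/(4597463565299/109315711) = 19156*(109315711/4597463565299) = 2094051759916/4597463565299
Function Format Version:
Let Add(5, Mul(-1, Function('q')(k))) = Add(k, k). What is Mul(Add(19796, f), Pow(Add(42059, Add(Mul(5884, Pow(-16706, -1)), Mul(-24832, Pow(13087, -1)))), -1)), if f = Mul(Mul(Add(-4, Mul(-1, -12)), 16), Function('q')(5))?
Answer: Rational(2094051759916, 4597463565299) ≈ 0.45548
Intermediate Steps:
Function('q')(k) = Add(5, Mul(-2, k)) (Function('q')(k) = Add(5, Mul(-1, Add(k, k))) = Add(5, Mul(-1, Mul(2, k))) = Add(5, Mul(-2, k)))
f = -640 (f = Mul(Mul(Add(-4, Mul(-1, -12)), 16), Add(5, Mul(-2, 5))) = Mul(Mul(Add(-4, 12), 16), Add(5, -10)) = Mul(Mul(8, 16), -5) = Mul(128, -5) = -640)
Mul(Add(19796, f), Pow(Add(42059, Add(Mul(5884, Pow(-16706, -1)), Mul(-24832, Pow(13087, -1)))), -1)) = Mul(Add(19796, -640), Pow(Add(42059, Add(Mul(5884, Pow(-16706, -1)), Mul(-24832, Pow(13087, -1)))), -1)) = Mul(19156, Pow(Add(42059, Add(Mul(5884, Rational(-1, 16706)), Mul(-24832, Rational(1, 13087)))), -1)) = Mul(19156, Pow(Add(42059, Add(Rational(-2942, 8353), Rational(-24832, 13087))), -1)) = Mul(19156, Pow(Add(42059, Rational(-245923650, 109315711)), -1)) = Mul(19156, Pow(Rational(4597463565299, 109315711), -1)) = Mul(19156, Rational(109315711, 4597463565299)) = Rational(2094051759916, 4597463565299)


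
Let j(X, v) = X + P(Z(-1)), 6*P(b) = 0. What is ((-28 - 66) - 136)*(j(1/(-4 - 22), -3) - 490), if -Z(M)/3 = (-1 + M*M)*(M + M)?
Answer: 1465215/13 ≈ 1.1271e+5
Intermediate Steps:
Z(M) = -6*M*(-1 + M²) (Z(M) = -3*(-1 + M*M)*(M + M) = -3*(-1 + M²)*2*M = -6*M*(-1 + M²))
P(b) = 0 (P(b) = (⅙)*0 = 0)
j(X, v) = X (j(X, v) = X + 0 = X)
((-28 - 66) - 136)*(j(1/(-4 - 22), -3) - 490) = ((-28 - 66) - 136)*(1/(-4 - 22) - 490) = (-94 - 136)*(1/(-26) - 490) = -230*(-1/26 - 490) = -230*(-12741/26) = 1465215/13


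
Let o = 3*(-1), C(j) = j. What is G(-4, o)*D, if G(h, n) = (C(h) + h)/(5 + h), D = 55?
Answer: -440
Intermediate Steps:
o = -3
G(h, n) = 2*h/(5 + h) (G(h, n) = (h + h)/(5 + h) = (2*h)/(5 + h) = 2*h/(5 + h))
G(-4, o)*D = (2*(-4)/(5 - 4))*55 = (2*(-4)/1)*55 = (2*(-4)*1)*55 = -8*55 = -440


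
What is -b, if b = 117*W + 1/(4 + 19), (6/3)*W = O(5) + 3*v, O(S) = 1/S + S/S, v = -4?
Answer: 72652/115 ≈ 631.76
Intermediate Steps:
O(S) = 1 + 1/S (O(S) = 1/S + 1 = 1 + 1/S)
W = -27/5 (W = ((1 + 5)/5 + 3*(-4))/2 = ((1/5)*6 - 12)/2 = (6/5 - 12)/2 = (1/2)*(-54/5) = -27/5 ≈ -5.4000)
b = -72652/115 (b = 117*(-27/5) + 1/(4 + 19) = -3159/5 + 1/23 = -72652/115 ≈ -631.76)
-b = -1*(-72652/115) = 72652/115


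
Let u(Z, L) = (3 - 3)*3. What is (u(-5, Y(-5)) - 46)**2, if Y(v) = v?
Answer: 2116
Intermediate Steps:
u(Z, L) = 0 (u(Z, L) = 0*3 = 0)
(u(-5, Y(-5)) - 46)**2 = (0 - 46)**2 = (-46)**2 = 2116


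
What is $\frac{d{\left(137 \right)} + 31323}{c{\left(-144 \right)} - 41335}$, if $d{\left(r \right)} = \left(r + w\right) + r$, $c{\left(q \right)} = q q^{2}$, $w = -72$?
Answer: $- \frac{31525}{3027319} \approx -0.010413$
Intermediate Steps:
$c{\left(q \right)} = q^{3}$
$d{\left(r \right)} = -72 + 2 r$ ($d{\left(r \right)} = \left(r - 72\right) + r = \left(-72 + r\right) + r = -72 + 2 r$)
$\frac{d{\left(137 \right)} + 31323}{c{\left(-144 \right)} - 41335} = \frac{\left(-72 + 2 \cdot 137\right) + 31323}{\left(-144\right)^{3} - 41335} = \frac{\left(-72 + 274\right) + 31323}{-2985984 - 41335} = \frac{202 + 31323}{-3027319} = 31525 \left(- \frac{1}{3027319}\right) = - \frac{31525}{3027319}$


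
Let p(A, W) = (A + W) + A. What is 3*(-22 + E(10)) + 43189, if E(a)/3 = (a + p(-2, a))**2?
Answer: 45427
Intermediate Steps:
p(A, W) = W + 2*A
E(a) = 3*(-4 + 2*a)**2 (E(a) = 3*(a + (a + 2*(-2)))**2 = 3*(a + (a - 4))**2 = 3*(a + (-4 + a))**2 = 3*(-4 + 2*a)**2)
3*(-22 + E(10)) + 43189 = 3*(-22 + 12*(-2 + 10)**2) + 43189 = 3*(-22 + 12*8**2) + 43189 = 3*(-22 + 12*64) + 43189 = 3*(-22 + 768) + 43189 = 3*746 + 43189 = 2238 + 43189 = 45427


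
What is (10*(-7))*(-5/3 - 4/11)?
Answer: 4690/33 ≈ 142.12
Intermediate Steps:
(10*(-7))*(-5/3 - 4/11) = -70*(-5*1/3 - 4*1/11) = -70*(-5/3 - 4/11) = -70*(-67/33) = 4690/33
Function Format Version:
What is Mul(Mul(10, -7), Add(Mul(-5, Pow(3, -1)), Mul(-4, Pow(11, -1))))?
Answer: Rational(4690, 33) ≈ 142.12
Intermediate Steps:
Mul(Mul(10, -7), Add(Mul(-5, Pow(3, -1)), Mul(-4, Pow(11, -1)))) = Mul(-70, Add(Mul(-5, Rational(1, 3)), Mul(-4, Rational(1, 11)))) = Mul(-70, Add(Rational(-5, 3), Rational(-4, 11))) = Mul(-70, Rational(-67, 33)) = Rational(4690, 33)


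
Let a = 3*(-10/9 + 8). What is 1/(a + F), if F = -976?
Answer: -3/2866 ≈ -0.0010468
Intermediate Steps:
a = 62/3 (a = 3*(-10*⅑ + 8) = 3*(-10/9 + 8) = 3*(62/9) = 62/3 ≈ 20.667)
1/(a + F) = 1/(62/3 - 976) = 1/(-2866/3) = -3/2866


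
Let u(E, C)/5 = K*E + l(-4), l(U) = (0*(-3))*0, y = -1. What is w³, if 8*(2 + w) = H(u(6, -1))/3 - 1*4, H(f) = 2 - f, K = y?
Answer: -343/216 ≈ -1.5880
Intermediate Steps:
K = -1
l(U) = 0 (l(U) = 0*0 = 0)
u(E, C) = -5*E (u(E, C) = 5*(-E + 0) = 5*(-E) = -5*E)
w = -7/6 (w = -2 + ((2 - (-5)*6)/3 - 1*4)/8 = -2 + ((2 - 1*(-30))*(⅓) - 4)/8 = -2 + ((2 + 30)*(⅓) - 4)/8 = -2 + (32*(⅓) - 4)/8 = -2 + (32/3 - 4)/8 = -2 + (⅛)*(20/3) = -2 + ⅚ = -7/6 ≈ -1.1667)
w³ = (-7/6)³ = -343/216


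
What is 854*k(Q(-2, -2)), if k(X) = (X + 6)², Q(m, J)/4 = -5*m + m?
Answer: 1233176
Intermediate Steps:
Q(m, J) = -16*m (Q(m, J) = 4*(-5*m + m) = 4*(-4*m) = -16*m)
k(X) = (6 + X)²
854*k(Q(-2, -2)) = 854*(6 - 16*(-2))² = 854*(6 + 32)² = 854*38² = 854*1444 = 1233176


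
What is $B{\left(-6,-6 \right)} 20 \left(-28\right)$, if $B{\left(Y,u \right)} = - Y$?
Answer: $-3360$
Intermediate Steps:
$B{\left(-6,-6 \right)} 20 \left(-28\right) = \left(-1\right) \left(-6\right) 20 \left(-28\right) = 6 \cdot 20 \left(-28\right) = 120 \left(-28\right) = -3360$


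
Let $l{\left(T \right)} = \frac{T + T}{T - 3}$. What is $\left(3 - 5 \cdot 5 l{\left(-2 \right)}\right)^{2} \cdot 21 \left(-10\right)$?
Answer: $-60690$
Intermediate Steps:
$l{\left(T \right)} = \frac{2 T}{-3 + T}$
$\left(3 - 5 \cdot 5 l{\left(-2 \right)}\right)^{2} \cdot 21 \left(-10\right) = \left(3 - 5 \cdot 5 \cdot 2 \left(-2\right) \frac{1}{-3 - 2}\right)^{2} \cdot 21 \left(-10\right) = \left(3 - 5 \cdot 5 \cdot 2 \left(-2\right) \frac{1}{-5}\right)^{2} \cdot 21 \left(-10\right) = \left(3 - 5 \cdot 5 \cdot 2 \left(-2\right) \left(- \frac{1}{5}\right)\right)^{2} \cdot 21 \left(-10\right) = \left(3 - 5 \cdot 5 \cdot \frac{4}{5}\right)^{2} \cdot 21 \left(-10\right) = \left(3 - 20\right)^{2} \cdot 21 \left(-10\right) = \left(-17\right)^{2} \cdot 21 \left(-10\right) = 289 \cdot 21 \left(-10\right) = 6069 \left(-10\right) = -60690$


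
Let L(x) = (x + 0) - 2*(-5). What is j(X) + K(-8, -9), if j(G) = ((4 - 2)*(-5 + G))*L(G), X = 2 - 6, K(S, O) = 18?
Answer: -90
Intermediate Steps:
L(x) = 10 + x (L(x) = x + 10 = 10 + x)
X = -4
j(G) = (-10 + 2*G)*(10 + G) (j(G) = ((4 - 2)*(-5 + G))*(10 + G) = (2*(-5 + G))*(10 + G) = (-10 + 2*G)*(10 + G))
j(X) + K(-8, -9) = 2*(-5 - 4)*(10 - 4) + 18 = 2*(-9)*6 + 18 = -108 + 18 = -90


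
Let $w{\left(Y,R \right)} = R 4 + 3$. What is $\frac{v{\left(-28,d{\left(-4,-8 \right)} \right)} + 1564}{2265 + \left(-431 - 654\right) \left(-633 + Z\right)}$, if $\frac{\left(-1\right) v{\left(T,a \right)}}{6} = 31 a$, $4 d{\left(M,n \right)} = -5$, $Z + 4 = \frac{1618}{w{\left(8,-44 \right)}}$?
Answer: $\frac{621589}{243430920} \approx 0.0025535$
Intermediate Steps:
$w{\left(Y,R \right)} = 3 + 4 R$ ($w{\left(Y,R \right)} = 4 R + 3 = 3 + 4 R$)
$Z = - \frac{2310}{173}$ ($Z = -4 + \frac{1618}{3 + 4 \left(-44\right)} = -4 + \frac{1618}{3 - 176} = -4 + \frac{1618}{-173} = -4 + 1618 \left(- \frac{1}{173}\right) = -4 - \frac{1618}{173} = - \frac{2310}{173} \approx -13.353$)
$d{\left(M,n \right)} = - \frac{5}{4}$ ($d{\left(M,n \right)} = \frac{1}{4} \left(-5\right) = - \frac{5}{4}$)
$v{\left(T,a \right)} = - 186 a$ ($v{\left(T,a \right)} = - 6 \cdot 31 a = - 186 a$)
$\frac{v{\left(-28,d{\left(-4,-8 \right)} \right)} + 1564}{2265 + \left(-431 - 654\right) \left(-633 + Z\right)} = \frac{\left(-186\right) \left(- \frac{5}{4}\right) + 1564}{2265 + \left(-431 - 654\right) \left(-633 - \frac{2310}{173}\right)} = \frac{\frac{465}{2} + 1564}{2265 - - \frac{121323615}{173}} = \frac{3593}{2 \left(2265 + \frac{121323615}{173}\right)} = \frac{3593}{2 \cdot \frac{121715460}{173}} = \frac{3593}{2} \cdot \frac{173}{121715460} = \frac{621589}{243430920}$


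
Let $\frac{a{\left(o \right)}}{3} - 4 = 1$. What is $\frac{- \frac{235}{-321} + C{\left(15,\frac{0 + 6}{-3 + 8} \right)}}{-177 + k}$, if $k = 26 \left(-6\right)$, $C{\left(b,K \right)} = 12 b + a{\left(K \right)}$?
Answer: $- \frac{62830}{106893} \approx -0.58778$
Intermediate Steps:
$a{\left(o \right)} = 15$ ($a{\left(o \right)} = 12 + 3 \cdot 1 = 12 + 3 = 15$)
$C{\left(b,K \right)} = 15 + 12 b$ ($C{\left(b,K \right)} = 12 b + 15 = 15 + 12 b$)
$k = -156$
$\frac{- \frac{235}{-321} + C{\left(15,\frac{0 + 6}{-3 + 8} \right)}}{-177 + k} = \frac{- \frac{235}{-321} + \left(15 + 12 \cdot 15\right)}{-177 - 156} = \frac{\left(-235\right) \left(- \frac{1}{321}\right) + \left(15 + 180\right)}{-333} = \left(\frac{235}{321} + 195\right) \left(- \frac{1}{333}\right) = \frac{62830}{321} \left(- \frac{1}{333}\right) = - \frac{62830}{106893}$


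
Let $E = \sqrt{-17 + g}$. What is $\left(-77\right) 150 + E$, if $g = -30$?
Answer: $-11550 + i \sqrt{47} \approx -11550.0 + 6.8557 i$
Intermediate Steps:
$E = i \sqrt{47}$ ($E = \sqrt{-17 - 30} = \sqrt{-47} = i \sqrt{47} \approx 6.8557 i$)
$\left(-77\right) 150 + E = \left(-77\right) 150 + i \sqrt{47} = -11550 + i \sqrt{47}$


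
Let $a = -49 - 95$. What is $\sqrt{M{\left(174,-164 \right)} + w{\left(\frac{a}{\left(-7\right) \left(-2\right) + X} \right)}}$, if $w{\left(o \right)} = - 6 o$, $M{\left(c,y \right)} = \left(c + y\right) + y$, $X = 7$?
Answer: $\frac{i \sqrt{5530}}{7} \approx 10.623 i$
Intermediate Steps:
$M{\left(c,y \right)} = c + 2 y$
$a = -144$ ($a = -49 - 95 = -144$)
$\sqrt{M{\left(174,-164 \right)} + w{\left(\frac{a}{\left(-7\right) \left(-2\right) + X} \right)}} = \sqrt{\left(174 + 2 \left(-164\right)\right) - 6 \left(- \frac{144}{\left(-7\right) \left(-2\right) + 7}\right)} = \sqrt{\left(174 - 328\right) - 6 \left(- \frac{144}{14 + 7}\right)} = \sqrt{-154 - 6 \left(- \frac{144}{21}\right)} = \sqrt{-154 - 6 \left(\left(-144\right) \frac{1}{21}\right)} = \sqrt{-154 - - \frac{288}{7}} = \sqrt{-154 + \frac{288}{7}} = \sqrt{- \frac{790}{7}} = \frac{i \sqrt{5530}}{7}$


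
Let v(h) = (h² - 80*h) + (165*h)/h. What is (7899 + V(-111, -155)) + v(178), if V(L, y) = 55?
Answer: 25563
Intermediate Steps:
v(h) = 165 + h² - 80*h (v(h) = (h² - 80*h) + 165 = 165 + h² - 80*h)
(7899 + V(-111, -155)) + v(178) = (7899 + 55) + (165 + 178² - 80*178) = 7954 + (165 + 31684 - 14240) = 7954 + 17609 = 25563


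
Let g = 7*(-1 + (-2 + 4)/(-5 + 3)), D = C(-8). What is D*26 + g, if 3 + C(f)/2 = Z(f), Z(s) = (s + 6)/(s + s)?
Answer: -327/2 ≈ -163.50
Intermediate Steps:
Z(s) = (6 + s)/(2*s) (Z(s) = (6 + s)/((2*s)) = (6 + s)*(1/(2*s)) = (6 + s)/(2*s))
C(f) = -6 + (6 + f)/f (C(f) = -6 + 2*((6 + f)/(2*f)) = -6 + (6 + f)/f)
D = -23/4 (D = -5 + 6/(-8) = -5 + 6*(-⅛) = -5 - ¾ = -23/4 ≈ -5.7500)
g = -14 (g = 7*(-1 + 2/(-2)) = 7*(-1 + 2*(-½)) = 7*(-1 - 1) = 7*(-2) = -14)
D*26 + g = -23/4*26 - 14 = -299/2 - 14 = -327/2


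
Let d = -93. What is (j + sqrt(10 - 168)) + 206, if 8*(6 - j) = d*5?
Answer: 2161/8 + I*sqrt(158) ≈ 270.13 + 12.57*I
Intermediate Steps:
j = 513/8 (j = 6 - (-93)*5/8 = 6 - 1/8*(-465) = 6 + 465/8 = 513/8 ≈ 64.125)
(j + sqrt(10 - 168)) + 206 = (513/8 + sqrt(10 - 168)) + 206 = (513/8 + sqrt(-158)) + 206 = (513/8 + I*sqrt(158)) + 206 = 2161/8 + I*sqrt(158)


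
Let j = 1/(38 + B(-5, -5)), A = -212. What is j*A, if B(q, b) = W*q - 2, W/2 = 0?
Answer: -53/9 ≈ -5.8889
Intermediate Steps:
W = 0 (W = 2*0 = 0)
B(q, b) = -2 (B(q, b) = 0*q - 2 = 0 - 2 = -2)
j = 1/36 (j = 1/(38 - 2) = 1/36 ≈ 0.027778)
j*A = (1/36)*(-212) = -53/9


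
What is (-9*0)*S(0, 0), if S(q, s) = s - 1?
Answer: 0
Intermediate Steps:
S(q, s) = -1 + s
(-9*0)*S(0, 0) = (-9*0)*(-1 + 0) = 0*(-1) = 0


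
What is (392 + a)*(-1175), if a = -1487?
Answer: 1286625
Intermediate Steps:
(392 + a)*(-1175) = (392 - 1487)*(-1175) = -1095*(-1175) = 1286625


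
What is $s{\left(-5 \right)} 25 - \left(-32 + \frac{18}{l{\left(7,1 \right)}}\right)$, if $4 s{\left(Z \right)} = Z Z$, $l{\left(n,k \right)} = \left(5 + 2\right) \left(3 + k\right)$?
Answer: $\frac{5253}{28} \approx 187.61$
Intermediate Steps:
$l{\left(n,k \right)} = 21 + 7 k$ ($l{\left(n,k \right)} = 7 \left(3 + k\right) = 21 + 7 k$)
$s{\left(Z \right)} = \frac{Z^{2}}{4}$ ($s{\left(Z \right)} = \frac{Z Z}{4} = \frac{Z^{2}}{4}$)
$s{\left(-5 \right)} 25 - \left(-32 + \frac{18}{l{\left(7,1 \right)}}\right) = \frac{\left(-5\right)^{2}}{4} \cdot 25 - \left(-32 + \frac{18}{21 + 7 \cdot 1}\right) = \frac{1}{4} \cdot 25 \cdot 25 + \left(- \frac{18}{21 + 7} + 32\right) = \frac{25}{4} \cdot 25 + \left(- \frac{18}{28} + 32\right) = \frac{625}{4} + \left(\left(-18\right) \frac{1}{28} + 32\right) = \frac{625}{4} + \left(- \frac{9}{14} + 32\right) = \frac{625}{4} + \frac{439}{14} = \frac{5253}{28}$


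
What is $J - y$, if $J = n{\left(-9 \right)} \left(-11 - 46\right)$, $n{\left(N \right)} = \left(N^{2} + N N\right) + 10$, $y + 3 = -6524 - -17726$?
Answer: $-21003$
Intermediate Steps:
$y = 11199$ ($y = -3 - -11202 = -3 + \left(-6524 + 17726\right) = -3 + 11202 = 11199$)
$n{\left(N \right)} = 10 + 2 N^{2}$ ($n{\left(N \right)} = \left(N^{2} + N^{2}\right) + 10 = 2 N^{2} + 10 = 10 + 2 N^{2}$)
$J = -9804$ ($J = \left(10 + 2 \left(-9\right)^{2}\right) \left(-11 - 46\right) = \left(10 + 2 \cdot 81\right) \left(-57\right) = \left(10 + 162\right) \left(-57\right) = 172 \left(-57\right) = -9804$)
$J - y = -9804 - 11199 = -21003$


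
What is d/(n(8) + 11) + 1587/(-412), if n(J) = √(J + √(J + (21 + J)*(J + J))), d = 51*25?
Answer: -1587/412 + 1275/(11 + √(8 + 2*√118)) ≈ 73.646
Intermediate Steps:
d = 1275
n(J) = √(J + √(J + 2*J*(21 + J))) (n(J) = √(J + √(J + (21 + J)*(2*J))) = √(J + √(J + 2*J*(21 + J))))
d/(n(8) + 11) + 1587/(-412) = 1275/(√(8 + √(8*(43 + 2*8))) + 11) + 1587/(-412) = 1275/(√(8 + √(8*(43 + 16))) + 11) + 1587*(-1/412) = 1275/(√(8 + √(8*59)) + 11) - 1587/412 = 1275/(√(8 + √472) + 11) - 1587/412 = 1275/(√(8 + 2*√118) + 11) - 1587/412 = 1275/(11 + √(8 + 2*√118)) - 1587/412 = -1587/412 + 1275/(11 + √(8 + 2*√118))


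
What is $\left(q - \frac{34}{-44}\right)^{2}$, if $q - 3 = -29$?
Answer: $\frac{308025}{484} \approx 636.42$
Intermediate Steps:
$q = -26$ ($q = 3 - 29 = -26$)
$\left(q - \frac{34}{-44}\right)^{2} = \left(-26 - \frac{34}{-44}\right)^{2} = \left(-26 - - \frac{17}{22}\right)^{2} = \left(-26 + \frac{17}{22}\right)^{2} = \left(- \frac{555}{22}\right)^{2} = \frac{308025}{484}$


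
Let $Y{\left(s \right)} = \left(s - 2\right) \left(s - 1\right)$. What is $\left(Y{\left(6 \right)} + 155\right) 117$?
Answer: $20475$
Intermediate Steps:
$Y{\left(s \right)} = \left(-1 + s\right) \left(-2 + s\right)$ ($Y{\left(s \right)} = \left(-2 + s\right) \left(-1 + s\right) = \left(-1 + s\right) \left(-2 + s\right)$)
$\left(Y{\left(6 \right)} + 155\right) 117 = \left(\left(2 + 6^{2} - 18\right) + 155\right) 117 = \left(\left(2 + 36 - 18\right) + 155\right) 117 = \left(20 + 155\right) 117 = 175 \cdot 117 = 20475$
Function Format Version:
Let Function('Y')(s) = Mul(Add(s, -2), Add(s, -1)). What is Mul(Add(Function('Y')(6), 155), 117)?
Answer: 20475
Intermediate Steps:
Function('Y')(s) = Mul(Add(-1, s), Add(-2, s)) (Function('Y')(s) = Mul(Add(-2, s), Add(-1, s)) = Mul(Add(-1, s), Add(-2, s)))
Mul(Add(Function('Y')(6), 155), 117) = Mul(Add(Add(2, Pow(6, 2), Mul(-3, 6)), 155), 117) = Mul(Add(Add(2, 36, -18), 155), 117) = Mul(Add(20, 155), 117) = Mul(175, 117) = 20475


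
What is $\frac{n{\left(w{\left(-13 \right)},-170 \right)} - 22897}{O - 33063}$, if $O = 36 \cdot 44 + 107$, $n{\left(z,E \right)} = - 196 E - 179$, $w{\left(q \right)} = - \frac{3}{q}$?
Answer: $- \frac{2561}{7843} \approx -0.32653$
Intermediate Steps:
$n{\left(z,E \right)} = -179 - 196 E$
$O = 1691$ ($O = 1584 + 107 = 1691$)
$\frac{n{\left(w{\left(-13 \right)},-170 \right)} - 22897}{O - 33063} = \frac{\left(-179 - -33320\right) - 22897}{1691 - 33063} = \frac{\left(-179 + 33320\right) - 22897}{-31372} = \left(33141 - 22897\right) \left(- \frac{1}{31372}\right) = 10244 \left(- \frac{1}{31372}\right) = - \frac{2561}{7843}$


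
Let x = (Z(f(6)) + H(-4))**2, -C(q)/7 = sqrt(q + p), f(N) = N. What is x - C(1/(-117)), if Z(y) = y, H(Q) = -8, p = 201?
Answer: 4 + 14*sqrt(76427)/39 ≈ 103.24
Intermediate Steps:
C(q) = -7*sqrt(201 + q) (C(q) = -7*sqrt(q + 201) = -7*sqrt(201 + q))
x = 4 (x = (6 - 8)**2 = (-2)**2 = 4)
x - C(1/(-117)) = 4 - (-7)*sqrt(201 + 1/(-117)) = 4 - (-7)*sqrt(201 - 1/117) = 4 - (-7)*sqrt(23516/117) = 4 - (-7)*2*sqrt(76427)/39 = 4 - (-14)*sqrt(76427)/39 = 4 + 14*sqrt(76427)/39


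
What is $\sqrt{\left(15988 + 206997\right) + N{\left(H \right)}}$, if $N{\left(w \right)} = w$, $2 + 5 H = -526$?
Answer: $\frac{\sqrt{5571985}}{5} \approx 472.1$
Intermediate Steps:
$H = - \frac{528}{5}$ ($H = - \frac{2}{5} + \frac{1}{5} \left(-526\right) = - \frac{2}{5} - \frac{526}{5} = - \frac{528}{5} \approx -105.6$)
$\sqrt{\left(15988 + 206997\right) + N{\left(H \right)}} = \sqrt{\left(15988 + 206997\right) - \frac{528}{5}} = \sqrt{222985 - \frac{528}{5}} = \sqrt{\frac{1114397}{5}} = \frac{\sqrt{5571985}}{5}$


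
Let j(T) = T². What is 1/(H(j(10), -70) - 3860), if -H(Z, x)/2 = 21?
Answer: -1/3902 ≈ -0.00025628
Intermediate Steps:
H(Z, x) = -42 (H(Z, x) = -2*21 = -42)
1/(H(j(10), -70) - 3860) = 1/(-42 - 3860) = 1/(-3902) = -1/3902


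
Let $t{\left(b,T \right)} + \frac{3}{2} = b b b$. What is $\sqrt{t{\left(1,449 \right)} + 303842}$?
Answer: $\frac{\sqrt{1215366}}{2} \approx 551.22$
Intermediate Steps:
$t{\left(b,T \right)} = - \frac{3}{2} + b^{3}$ ($t{\left(b,T \right)} = - \frac{3}{2} + b b b = - \frac{3}{2} + b^{2} b = - \frac{3}{2} + b^{3}$)
$\sqrt{t{\left(1,449 \right)} + 303842} = \sqrt{\left(- \frac{3}{2} + 1^{3}\right) + 303842} = \sqrt{\left(- \frac{3}{2} + 1\right) + 303842} = \sqrt{- \frac{1}{2} + 303842} = \sqrt{\frac{607683}{2}} = \frac{\sqrt{1215366}}{2}$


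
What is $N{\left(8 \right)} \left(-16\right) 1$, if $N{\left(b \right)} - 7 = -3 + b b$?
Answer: $-1088$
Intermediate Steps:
$N{\left(b \right)} = 4 + b^{2}$ ($N{\left(b \right)} = 7 + \left(-3 + b b\right) = 7 + \left(-3 + b^{2}\right) = 4 + b^{2}$)
$N{\left(8 \right)} \left(-16\right) 1 = \left(4 + 8^{2}\right) \left(-16\right) 1 = \left(4 + 64\right) \left(-16\right) 1 = 68 \left(-16\right) 1 = \left(-1088\right) 1 = -1088$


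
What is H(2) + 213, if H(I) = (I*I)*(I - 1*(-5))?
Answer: 241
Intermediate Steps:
H(I) = I²*(5 + I) (H(I) = I²*(I + 5) = I²*(5 + I))
H(2) + 213 = 2²*(5 + 2) + 213 = 4*7 + 213 = 28 + 213 = 241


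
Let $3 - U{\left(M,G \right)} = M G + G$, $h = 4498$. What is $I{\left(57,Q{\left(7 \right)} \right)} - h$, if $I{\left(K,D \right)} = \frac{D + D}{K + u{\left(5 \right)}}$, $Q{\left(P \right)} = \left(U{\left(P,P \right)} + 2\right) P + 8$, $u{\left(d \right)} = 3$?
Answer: $- \frac{135289}{30} \approx -4509.6$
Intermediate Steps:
$U{\left(M,G \right)} = 3 - G - G M$ ($U{\left(M,G \right)} = 3 - \left(M G + G\right) = 3 - \left(G M + G\right) = 3 - \left(G + G M\right) = 3 - G - G M$)
$Q{\left(P \right)} = 8 + P \left(5 - P - P^{2}\right)$ ($Q{\left(P \right)} = \left(\left(3 - P - P P\right) + 2\right) P + 8 = \left(\left(3 - P - P^{2}\right) + 2\right) P + 8 = \left(5 - P - P^{2}\right) P + 8 = P \left(5 - P - P^{2}\right) + 8 = 8 + P \left(5 - P - P^{2}\right)$)
$I{\left(K,D \right)} = \frac{2 D}{3 + K}$ ($I{\left(K,D \right)} = \frac{D + D}{K + 3} = \frac{2 D}{3 + K}$)
$I{\left(57,Q{\left(7 \right)} \right)} - h = \frac{2 \left(8 - 7^{2} - 7^{3} + 5 \cdot 7\right)}{3 + 57} - 4498 = \frac{2 \left(8 - 49 - 343 + 35\right)}{60} - 4498 = 2 \left(8 - 49 - 343 + 35\right) \frac{1}{60} - 4498 = 2 \left(-349\right) \frac{1}{60} - 4498 = - \frac{349}{30} - 4498 = - \frac{135289}{30}$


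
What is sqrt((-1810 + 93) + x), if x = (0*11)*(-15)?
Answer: I*sqrt(1717) ≈ 41.437*I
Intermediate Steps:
x = 0 (x = 0*(-15) = 0)
sqrt((-1810 + 93) + x) = sqrt((-1810 + 93) + 0) = sqrt(-1717 + 0) = sqrt(-1717) = I*sqrt(1717)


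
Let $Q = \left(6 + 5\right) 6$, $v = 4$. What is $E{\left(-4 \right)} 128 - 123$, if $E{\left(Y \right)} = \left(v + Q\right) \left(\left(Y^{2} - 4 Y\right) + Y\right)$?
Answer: $250757$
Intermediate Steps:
$Q = 66$ ($Q = 11 \cdot 6 = 66$)
$E{\left(Y \right)} = - 210 Y + 70 Y^{2}$ ($E{\left(Y \right)} = \left(4 + 66\right) \left(\left(Y^{2} - 4 Y\right) + Y\right) = 70 \left(Y^{2} - 3 Y\right) = - 210 Y + 70 Y^{2}$)
$E{\left(-4 \right)} 128 - 123 = 70 \left(-4\right) \left(-3 - 4\right) 128 - 123 = 70 \left(-4\right) \left(-7\right) 128 - 123 = 1960 \cdot 128 - 123 = 250880 - 123 = 250757$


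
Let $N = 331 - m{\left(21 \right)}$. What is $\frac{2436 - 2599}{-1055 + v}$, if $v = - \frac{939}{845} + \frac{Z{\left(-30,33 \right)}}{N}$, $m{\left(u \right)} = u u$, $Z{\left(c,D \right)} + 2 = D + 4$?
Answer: $\frac{3030170}{19639023} \approx 0.15429$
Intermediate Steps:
$Z{\left(c,D \right)} = 2 + D$ ($Z{\left(c,D \right)} = -2 + \left(D + 4\right) = -2 + \left(4 + D\right) = 2 + D$)
$m{\left(u \right)} = u^{2}$
$N = -110$ ($N = 331 - 21^{2} = 331 - 441 = -110$)
$v = - \frac{26573}{18590}$ ($v = - \frac{939}{845} + \frac{2 + 33}{-110} = \left(-939\right) \frac{1}{845} + 35 \left(- \frac{1}{110}\right) = - \frac{939}{845} - \frac{7}{22} = - \frac{26573}{18590} \approx -1.4294$)
$\frac{2436 - 2599}{-1055 + v} = \frac{2436 - 2599}{-1055 - \frac{26573}{18590}} = - \frac{163}{- \frac{19639023}{18590}} = \left(-163\right) \left(- \frac{18590}{19639023}\right) = \frac{3030170}{19639023}$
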